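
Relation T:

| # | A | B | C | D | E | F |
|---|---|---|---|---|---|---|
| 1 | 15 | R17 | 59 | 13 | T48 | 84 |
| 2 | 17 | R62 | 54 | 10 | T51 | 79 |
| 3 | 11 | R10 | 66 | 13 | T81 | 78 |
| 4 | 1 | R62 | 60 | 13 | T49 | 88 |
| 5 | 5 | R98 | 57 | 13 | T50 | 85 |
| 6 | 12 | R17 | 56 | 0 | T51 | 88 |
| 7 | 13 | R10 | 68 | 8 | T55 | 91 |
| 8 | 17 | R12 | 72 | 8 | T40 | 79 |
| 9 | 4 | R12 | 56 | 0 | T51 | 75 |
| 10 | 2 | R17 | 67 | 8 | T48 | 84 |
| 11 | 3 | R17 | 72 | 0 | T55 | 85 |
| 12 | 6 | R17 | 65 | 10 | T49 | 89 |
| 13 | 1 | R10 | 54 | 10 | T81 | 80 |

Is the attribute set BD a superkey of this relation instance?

No

Rows 6 and 11 have the same BD value (B=R17, D=0) but are distinct tuples, so BD does not determine every attribute — not a superkey.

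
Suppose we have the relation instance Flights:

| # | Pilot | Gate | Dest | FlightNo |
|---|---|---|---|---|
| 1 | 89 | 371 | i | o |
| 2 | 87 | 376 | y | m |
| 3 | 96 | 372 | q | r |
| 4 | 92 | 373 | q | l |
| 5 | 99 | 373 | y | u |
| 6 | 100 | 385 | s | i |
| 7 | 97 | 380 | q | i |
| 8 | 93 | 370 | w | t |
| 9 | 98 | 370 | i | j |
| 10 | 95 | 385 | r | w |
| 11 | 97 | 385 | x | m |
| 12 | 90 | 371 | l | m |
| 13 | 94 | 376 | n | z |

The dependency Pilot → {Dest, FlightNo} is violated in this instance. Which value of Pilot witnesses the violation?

Pilot=89: row 1 → {Dest,FlightNo} = (i, o) ✓
Pilot=87: row 2 → {Dest,FlightNo} = (y, m) ✓
Pilot=96: row 3 → {Dest,FlightNo} = (q, r) ✓
Pilot=92: row 4 → {Dest,FlightNo} = (q, l) ✓
Pilot=99: row 5 → {Dest,FlightNo} = (y, u) ✓
Pilot=100: row 6 → {Dest,FlightNo} = (s, i) ✓
Pilot=97: rows 7, 11 → {Dest,FlightNo} takes values {(q, i), (x, m)} — violation
Pilot=93: row 8 → {Dest,FlightNo} = (w, t) ✓
Pilot=98: row 9 → {Dest,FlightNo} = (i, j) ✓
Pilot=95: row 10 → {Dest,FlightNo} = (r, w) ✓
Pilot=90: row 12 → {Dest,FlightNo} = (l, m) ✓
Pilot=94: row 13 → {Dest,FlightNo} = (n, z) ✓
The only Pilot value with inconsistent RHS is Pilot=97.

97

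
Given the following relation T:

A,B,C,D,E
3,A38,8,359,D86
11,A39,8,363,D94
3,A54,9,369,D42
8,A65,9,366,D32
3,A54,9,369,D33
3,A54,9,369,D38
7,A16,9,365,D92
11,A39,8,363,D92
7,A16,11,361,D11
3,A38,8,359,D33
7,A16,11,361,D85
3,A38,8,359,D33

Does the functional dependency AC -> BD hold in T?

Yes

(A=3, C=8): 3 rows → {B,D} = (A38, 359), (A38, 359), (A38, 359) ✓
(A=11, C=8): 2 rows → {B,D} = (A39, 363), (A39, 363) ✓
(A=3, C=9): 3 rows → {B,D} = (A54, 369), (A54, 369), (A54, 369) ✓
(A=8, C=9): 1 row → {B,D} = (A65, 366) ✓
(A=7, C=9): 1 row → {B,D} = (A16, 365) ✓
(A=7, C=11): 2 rows → {B,D} = (A16, 361), (A16, 361) ✓
Every AC value is associated with a single BD value, so AC -> BD holds.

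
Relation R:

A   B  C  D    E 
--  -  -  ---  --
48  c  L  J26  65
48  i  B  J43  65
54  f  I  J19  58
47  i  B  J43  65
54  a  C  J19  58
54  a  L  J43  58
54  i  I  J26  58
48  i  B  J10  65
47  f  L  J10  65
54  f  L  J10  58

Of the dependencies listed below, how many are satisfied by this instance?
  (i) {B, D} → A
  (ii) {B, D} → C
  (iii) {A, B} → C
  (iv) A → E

(i) {B, D} → A: (B=i, D=J43): 2 rows → A takes values {48, 47} — violation; (B=f, D=J10): 2 rows → A takes values {47, 54} — violation — fails.
(ii) {B, D} → C: every LHS value maps to a single RHS value — holds.
(iii) {A, B} → C: (A=54, B=f): 2 rows → C takes values {I, L} — violation; (A=54, B=a): 2 rows → C takes values {C, L} — violation — fails.
(iv) A → E: every LHS value maps to a single RHS value — holds.
2 of the 4 dependencies hold.

2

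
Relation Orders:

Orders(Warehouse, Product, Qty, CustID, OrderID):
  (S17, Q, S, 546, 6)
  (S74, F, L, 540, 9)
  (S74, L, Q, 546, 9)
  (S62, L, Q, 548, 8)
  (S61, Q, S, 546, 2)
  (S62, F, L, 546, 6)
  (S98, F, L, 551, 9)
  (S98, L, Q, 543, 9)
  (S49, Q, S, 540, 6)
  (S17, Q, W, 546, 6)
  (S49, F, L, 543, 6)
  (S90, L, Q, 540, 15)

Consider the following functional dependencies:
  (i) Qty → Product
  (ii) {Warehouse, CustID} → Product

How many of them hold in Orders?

2

(i) Qty → Product: every LHS value maps to a single RHS value — holds.
(ii) {Warehouse, CustID} → Product: every LHS value maps to a single RHS value — holds.
2 of the 2 dependencies hold.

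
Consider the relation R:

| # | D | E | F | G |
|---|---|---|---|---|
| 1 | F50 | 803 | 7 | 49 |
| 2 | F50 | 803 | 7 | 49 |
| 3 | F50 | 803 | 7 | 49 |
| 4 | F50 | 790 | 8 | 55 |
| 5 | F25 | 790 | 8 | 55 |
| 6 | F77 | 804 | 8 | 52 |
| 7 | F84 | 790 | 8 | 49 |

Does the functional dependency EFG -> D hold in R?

(E=803, F=7, G=49): rows 1, 2, 3 → D = F50, F50, F50 ✓
(E=790, F=8, G=55): rows 4, 5 → D takes values {F50, F25} — violation
(E=804, F=8, G=52): row 6 → D = F77 ✓
(E=790, F=8, G=49): row 7 → D = F84 ✓
Two rows agree on EFG but differ on D, so EFG -> D does not hold.

No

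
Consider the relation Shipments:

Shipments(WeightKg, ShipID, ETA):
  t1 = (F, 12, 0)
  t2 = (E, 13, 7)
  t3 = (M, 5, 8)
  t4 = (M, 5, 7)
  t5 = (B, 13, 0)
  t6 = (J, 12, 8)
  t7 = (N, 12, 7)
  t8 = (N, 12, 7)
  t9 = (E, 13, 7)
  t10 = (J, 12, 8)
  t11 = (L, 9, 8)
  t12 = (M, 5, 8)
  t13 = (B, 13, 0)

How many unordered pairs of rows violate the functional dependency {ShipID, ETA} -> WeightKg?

(ShipID=13, ETA=7): all 2 rows agree on WeightKg — 0 pairs.
(ShipID=5, ETA=8): all 2 rows agree on WeightKg — 0 pairs.
(ShipID=13, ETA=0): all 2 rows agree on WeightKg — 0 pairs.
(ShipID=12, ETA=8): all 2 rows agree on WeightKg — 0 pairs.
(ShipID=12, ETA=7): all 2 rows agree on WeightKg — 0 pairs.

0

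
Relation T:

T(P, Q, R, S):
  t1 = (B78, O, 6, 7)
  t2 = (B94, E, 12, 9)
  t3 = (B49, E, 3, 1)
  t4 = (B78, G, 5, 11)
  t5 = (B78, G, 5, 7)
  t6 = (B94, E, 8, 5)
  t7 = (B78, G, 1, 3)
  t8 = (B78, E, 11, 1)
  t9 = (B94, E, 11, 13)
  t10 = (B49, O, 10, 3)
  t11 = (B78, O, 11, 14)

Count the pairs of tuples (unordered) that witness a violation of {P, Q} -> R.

(P=B78, Q=O): violating pairs (1,11) — 1 pair.
(P=B94, Q=E): violating pairs (2,6), (2,9), (6,9) — 3 pairs.
(P=B78, Q=G): violating pairs (4,7), (5,7) — 2 pairs.

6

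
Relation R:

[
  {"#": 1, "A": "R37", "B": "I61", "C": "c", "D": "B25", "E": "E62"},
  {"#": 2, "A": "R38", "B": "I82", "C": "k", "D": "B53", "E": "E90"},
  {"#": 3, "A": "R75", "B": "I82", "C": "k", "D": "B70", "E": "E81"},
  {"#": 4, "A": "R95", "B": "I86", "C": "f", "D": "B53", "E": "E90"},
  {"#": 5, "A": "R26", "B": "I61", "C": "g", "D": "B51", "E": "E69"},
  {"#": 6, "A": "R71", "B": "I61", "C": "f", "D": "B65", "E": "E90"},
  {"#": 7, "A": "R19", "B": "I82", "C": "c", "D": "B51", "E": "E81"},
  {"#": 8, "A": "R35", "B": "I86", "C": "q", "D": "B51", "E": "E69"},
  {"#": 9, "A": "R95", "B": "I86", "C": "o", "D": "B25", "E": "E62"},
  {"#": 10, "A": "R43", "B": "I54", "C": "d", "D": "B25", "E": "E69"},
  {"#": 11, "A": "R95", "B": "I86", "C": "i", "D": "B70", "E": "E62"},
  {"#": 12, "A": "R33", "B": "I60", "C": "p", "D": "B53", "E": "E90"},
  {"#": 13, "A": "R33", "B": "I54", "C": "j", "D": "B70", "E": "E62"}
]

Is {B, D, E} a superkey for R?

Yes

All 13 rows have distinct {B, D, E} values, so {B, D, E} → (all attributes) holds and {B, D, E} is a superkey.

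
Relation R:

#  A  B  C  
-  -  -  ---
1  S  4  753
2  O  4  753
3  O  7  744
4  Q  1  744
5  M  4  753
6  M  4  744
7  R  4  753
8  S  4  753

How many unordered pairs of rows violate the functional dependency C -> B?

C=753: all 5 rows agree on B — 0 pairs.
C=744: violating pairs (3,4), (3,6), (4,6) — 3 pairs.

3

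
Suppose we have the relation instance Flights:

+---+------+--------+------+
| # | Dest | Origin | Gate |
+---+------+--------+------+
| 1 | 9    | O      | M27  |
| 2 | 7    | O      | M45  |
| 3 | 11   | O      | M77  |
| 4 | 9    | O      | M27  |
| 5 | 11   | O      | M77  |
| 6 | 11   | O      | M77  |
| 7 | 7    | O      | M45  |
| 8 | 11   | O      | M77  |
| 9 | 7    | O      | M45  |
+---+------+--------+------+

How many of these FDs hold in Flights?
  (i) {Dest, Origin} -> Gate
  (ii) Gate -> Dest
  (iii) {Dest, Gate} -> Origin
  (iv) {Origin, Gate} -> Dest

4

(i) {Dest, Origin} -> Gate: every LHS value maps to a single RHS value — holds.
(ii) Gate -> Dest: every LHS value maps to a single RHS value — holds.
(iii) {Dest, Gate} -> Origin: every LHS value maps to a single RHS value — holds.
(iv) {Origin, Gate} -> Dest: every LHS value maps to a single RHS value — holds.
4 of the 4 dependencies hold.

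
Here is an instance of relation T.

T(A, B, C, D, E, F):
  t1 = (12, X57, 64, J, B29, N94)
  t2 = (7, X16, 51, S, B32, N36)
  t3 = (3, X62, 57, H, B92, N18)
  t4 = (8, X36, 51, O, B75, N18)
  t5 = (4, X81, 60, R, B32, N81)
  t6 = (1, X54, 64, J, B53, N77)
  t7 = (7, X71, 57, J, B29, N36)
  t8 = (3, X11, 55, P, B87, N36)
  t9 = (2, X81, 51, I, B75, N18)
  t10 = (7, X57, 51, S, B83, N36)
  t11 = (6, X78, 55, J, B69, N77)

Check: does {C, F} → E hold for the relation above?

No

(C=64, F=N94): row 1 → E = B29 ✓
(C=51, F=N36): rows 2, 10 → E takes values {B32, B83} — violation
(C=57, F=N18): row 3 → E = B92 ✓
(C=51, F=N18): rows 4, 9 → E = B75, B75 ✓
(C=60, F=N81): row 5 → E = B32 ✓
(C=64, F=N77): row 6 → E = B53 ✓
(C=57, F=N36): row 7 → E = B29 ✓
(C=55, F=N36): row 8 → E = B87 ✓
(C=55, F=N77): row 11 → E = B69 ✓
Two rows agree on {C, F} but differ on E, so {C, F} → E does not hold.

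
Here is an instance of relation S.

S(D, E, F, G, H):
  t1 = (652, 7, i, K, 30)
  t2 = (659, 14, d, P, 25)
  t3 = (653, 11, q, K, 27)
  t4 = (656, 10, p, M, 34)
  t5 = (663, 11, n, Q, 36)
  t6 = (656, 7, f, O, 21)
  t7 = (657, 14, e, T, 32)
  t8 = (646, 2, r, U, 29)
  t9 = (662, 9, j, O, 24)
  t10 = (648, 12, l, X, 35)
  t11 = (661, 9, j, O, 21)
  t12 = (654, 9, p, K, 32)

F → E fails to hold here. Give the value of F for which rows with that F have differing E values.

p

F=i: row 1 → E = 7 ✓
F=d: row 2 → E = 14 ✓
F=q: row 3 → E = 11 ✓
F=p: rows 4, 12 → E takes values {10, 9} — violation
F=n: row 5 → E = 11 ✓
F=f: row 6 → E = 7 ✓
F=e: row 7 → E = 14 ✓
F=r: row 8 → E = 2 ✓
F=j: rows 9, 11 → E = 9, 9 ✓
F=l: row 10 → E = 12 ✓
The only F value with inconsistent E is F=p.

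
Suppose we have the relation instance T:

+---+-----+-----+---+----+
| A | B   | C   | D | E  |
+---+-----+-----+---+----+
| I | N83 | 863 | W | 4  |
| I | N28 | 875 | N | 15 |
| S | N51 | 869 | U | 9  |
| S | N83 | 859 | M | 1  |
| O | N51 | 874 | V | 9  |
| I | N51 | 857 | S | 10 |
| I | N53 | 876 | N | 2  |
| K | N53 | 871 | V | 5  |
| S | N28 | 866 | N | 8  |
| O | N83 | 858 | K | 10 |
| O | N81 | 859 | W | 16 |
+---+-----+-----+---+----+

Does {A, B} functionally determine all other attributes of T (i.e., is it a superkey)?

All 11 rows have distinct {A, B} values, so {A, B} → (all attributes) holds and {A, B} is a superkey.

Yes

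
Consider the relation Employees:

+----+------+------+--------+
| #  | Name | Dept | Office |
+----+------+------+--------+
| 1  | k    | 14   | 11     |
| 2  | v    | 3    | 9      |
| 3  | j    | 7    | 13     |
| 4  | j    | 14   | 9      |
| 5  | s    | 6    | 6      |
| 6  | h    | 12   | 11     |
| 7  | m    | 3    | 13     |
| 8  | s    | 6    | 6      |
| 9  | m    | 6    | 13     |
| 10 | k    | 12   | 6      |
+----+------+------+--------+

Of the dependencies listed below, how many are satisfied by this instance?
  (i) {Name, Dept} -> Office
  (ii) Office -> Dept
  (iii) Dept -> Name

(i) {Name, Dept} -> Office: every LHS value maps to a single RHS value — holds.
(ii) Office -> Dept: Office=11: rows 1, 6 → Dept takes values {14, 12} — violation; Office=9: rows 2, 4 → Dept takes values {3, 14} — violation; Office=13: rows 3, 7, 9 → Dept takes values {7, 3, 6} — violation; Office=6: rows 5, 8, 10 → Dept takes values {6, 12} — violation — fails.
(iii) Dept -> Name: Dept=14: rows 1, 4 → Name takes values {k, j} — violation; Dept=3: rows 2, 7 → Name takes values {v, m} — violation; Dept=6: rows 5, 8, 9 → Name takes values {s, m} — violation; Dept=12: rows 6, 10 → Name takes values {h, k} — violation — fails.
1 of the 3 dependencies holds.

1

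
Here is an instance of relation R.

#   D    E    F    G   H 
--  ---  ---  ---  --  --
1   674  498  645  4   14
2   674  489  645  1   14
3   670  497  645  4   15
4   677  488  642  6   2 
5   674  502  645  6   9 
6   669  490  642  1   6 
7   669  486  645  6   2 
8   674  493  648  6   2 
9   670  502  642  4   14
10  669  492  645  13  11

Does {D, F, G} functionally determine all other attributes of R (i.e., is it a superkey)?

Yes

All 10 rows have distinct {D, F, G} values, so {D, F, G} → (all attributes) holds and {D, F, G} is a superkey.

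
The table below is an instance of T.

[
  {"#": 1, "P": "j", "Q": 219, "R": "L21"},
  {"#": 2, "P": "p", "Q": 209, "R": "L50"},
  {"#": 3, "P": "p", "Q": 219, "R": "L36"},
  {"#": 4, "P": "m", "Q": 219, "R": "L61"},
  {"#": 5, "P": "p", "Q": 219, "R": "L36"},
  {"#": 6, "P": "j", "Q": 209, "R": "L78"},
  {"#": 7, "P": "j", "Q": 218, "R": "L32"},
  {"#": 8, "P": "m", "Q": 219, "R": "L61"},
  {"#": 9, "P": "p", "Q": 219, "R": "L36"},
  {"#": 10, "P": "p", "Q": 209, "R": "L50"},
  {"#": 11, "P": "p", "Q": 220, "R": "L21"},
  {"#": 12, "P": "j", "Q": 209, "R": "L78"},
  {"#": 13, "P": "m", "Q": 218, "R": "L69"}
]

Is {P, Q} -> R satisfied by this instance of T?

Yes

(P=j, Q=219): row 1 → R = L21 ✓
(P=p, Q=209): rows 2, 10 → R = L50, L50 ✓
(P=p, Q=219): rows 3, 5, 9 → R = L36, L36, L36 ✓
(P=m, Q=219): rows 4, 8 → R = L61, L61 ✓
(P=j, Q=209): rows 6, 12 → R = L78, L78 ✓
(P=j, Q=218): row 7 → R = L32 ✓
(P=p, Q=220): row 11 → R = L21 ✓
(P=m, Q=218): row 13 → R = L69 ✓
Every {P, Q} value is associated with a single R value, so {P, Q} -> R holds.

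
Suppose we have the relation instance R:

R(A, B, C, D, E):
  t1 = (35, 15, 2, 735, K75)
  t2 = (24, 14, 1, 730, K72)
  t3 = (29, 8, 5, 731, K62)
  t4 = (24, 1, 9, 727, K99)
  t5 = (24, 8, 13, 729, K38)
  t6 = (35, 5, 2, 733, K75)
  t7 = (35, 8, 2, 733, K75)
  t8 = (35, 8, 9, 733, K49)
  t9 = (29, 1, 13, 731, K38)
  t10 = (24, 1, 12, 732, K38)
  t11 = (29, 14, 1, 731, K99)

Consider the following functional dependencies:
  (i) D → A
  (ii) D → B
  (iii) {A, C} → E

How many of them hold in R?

(i) D → A: every LHS value maps to a single RHS value — holds.
(ii) D → B: D=731: rows 3, 9, 11 → B takes values {8, 1, 14} — violation; D=733: rows 6, 7, 8 → B takes values {5, 8} — violation — fails.
(iii) {A, C} → E: every LHS value maps to a single RHS value — holds.
2 of the 3 dependencies hold.

2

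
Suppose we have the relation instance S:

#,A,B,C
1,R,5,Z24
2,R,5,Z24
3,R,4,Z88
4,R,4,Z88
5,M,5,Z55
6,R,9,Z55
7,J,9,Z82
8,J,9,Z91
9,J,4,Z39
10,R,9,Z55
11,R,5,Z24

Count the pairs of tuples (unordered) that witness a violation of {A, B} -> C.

1

(A=R, B=5): all 3 rows agree on C — 0 pairs.
(A=R, B=4): all 2 rows agree on C — 0 pairs.
(A=R, B=9): all 2 rows agree on C — 0 pairs.
(A=J, B=9): violating pairs (7,8) — 1 pair.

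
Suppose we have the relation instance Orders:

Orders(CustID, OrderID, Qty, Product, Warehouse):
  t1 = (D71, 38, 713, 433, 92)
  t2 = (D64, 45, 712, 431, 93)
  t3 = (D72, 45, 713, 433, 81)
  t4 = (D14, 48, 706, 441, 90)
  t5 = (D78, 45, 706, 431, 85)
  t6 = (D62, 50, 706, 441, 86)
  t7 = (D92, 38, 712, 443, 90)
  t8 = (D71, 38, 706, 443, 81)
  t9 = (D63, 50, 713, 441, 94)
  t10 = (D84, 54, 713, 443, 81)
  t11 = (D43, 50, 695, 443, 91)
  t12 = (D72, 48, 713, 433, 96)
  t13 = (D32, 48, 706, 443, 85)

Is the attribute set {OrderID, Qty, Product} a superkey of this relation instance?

Yes

All 13 rows have distinct {OrderID, Qty, Product} values, so {OrderID, Qty, Product} → (all attributes) holds and {OrderID, Qty, Product} is a superkey.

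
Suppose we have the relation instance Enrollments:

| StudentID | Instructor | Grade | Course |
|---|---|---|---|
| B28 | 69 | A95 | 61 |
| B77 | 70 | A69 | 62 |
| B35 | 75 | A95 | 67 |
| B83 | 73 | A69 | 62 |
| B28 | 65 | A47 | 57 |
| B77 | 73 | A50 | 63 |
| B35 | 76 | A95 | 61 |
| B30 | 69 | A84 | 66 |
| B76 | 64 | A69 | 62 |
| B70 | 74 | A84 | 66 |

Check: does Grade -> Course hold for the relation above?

Grade=A95: 3 rows → Course takes values {61, 67} — violation
Grade=A69: 3 rows → Course = 62, 62, 62 ✓
Grade=A47: 1 row → Course = 57 ✓
Grade=A50: 1 row → Course = 63 ✓
Grade=A84: 2 rows → Course = 66, 66 ✓
Two rows agree on Grade but differ on Course, so Grade -> Course does not hold.

No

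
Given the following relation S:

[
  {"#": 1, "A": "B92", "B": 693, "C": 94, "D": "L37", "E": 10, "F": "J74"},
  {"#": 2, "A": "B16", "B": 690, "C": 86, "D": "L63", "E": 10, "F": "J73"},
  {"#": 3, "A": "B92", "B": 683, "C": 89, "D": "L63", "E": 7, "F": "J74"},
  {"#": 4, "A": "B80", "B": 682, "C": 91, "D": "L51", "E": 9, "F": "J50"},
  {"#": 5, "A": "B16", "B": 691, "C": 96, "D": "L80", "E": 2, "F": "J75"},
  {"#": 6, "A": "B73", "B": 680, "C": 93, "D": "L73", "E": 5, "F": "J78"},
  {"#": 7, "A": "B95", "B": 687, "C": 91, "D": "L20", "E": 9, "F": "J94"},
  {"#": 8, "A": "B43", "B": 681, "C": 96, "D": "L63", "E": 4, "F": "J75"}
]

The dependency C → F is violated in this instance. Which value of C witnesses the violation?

C=94: row 1 → F = J74 ✓
C=86: row 2 → F = J73 ✓
C=89: row 3 → F = J74 ✓
C=91: rows 4, 7 → F takes values {J50, J94} — violation
C=96: rows 5, 8 → F = J75, J75 ✓
C=93: row 6 → F = J78 ✓
The only C value with inconsistent F is C=91.

91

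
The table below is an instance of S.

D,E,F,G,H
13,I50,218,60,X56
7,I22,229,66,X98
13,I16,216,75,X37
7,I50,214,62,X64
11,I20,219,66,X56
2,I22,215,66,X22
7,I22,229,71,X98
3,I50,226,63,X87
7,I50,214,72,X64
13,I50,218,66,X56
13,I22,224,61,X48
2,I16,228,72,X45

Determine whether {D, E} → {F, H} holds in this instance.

Yes

(D=13, E=I50): 2 rows → {F,H} = (218, X56), (218, X56) ✓
(D=7, E=I22): 2 rows → {F,H} = (229, X98), (229, X98) ✓
(D=13, E=I16): 1 row → {F,H} = (216, X37) ✓
(D=7, E=I50): 2 rows → {F,H} = (214, X64), (214, X64) ✓
(D=11, E=I20): 1 row → {F,H} = (219, X56) ✓
(D=2, E=I22): 1 row → {F,H} = (215, X22) ✓
(D=3, E=I50): 1 row → {F,H} = (226, X87) ✓
(D=13, E=I22): 1 row → {F,H} = (224, X48) ✓
(D=2, E=I16): 1 row → {F,H} = (228, X45) ✓
Every {D, E} value is associated with a single {F, H} value, so {D, E} → {F, H} holds.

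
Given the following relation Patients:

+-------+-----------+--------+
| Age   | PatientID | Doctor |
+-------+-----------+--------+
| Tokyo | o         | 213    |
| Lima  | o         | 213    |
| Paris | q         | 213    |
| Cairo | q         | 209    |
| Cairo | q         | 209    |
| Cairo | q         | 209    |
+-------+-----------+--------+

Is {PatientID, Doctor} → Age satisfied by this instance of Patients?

(PatientID=o, Doctor=213): 2 rows → Age takes values {Tokyo, Lima} — violation
(PatientID=q, Doctor=213): 1 row → Age = Paris ✓
(PatientID=q, Doctor=209): 3 rows → Age = Cairo, Cairo, Cairo ✓
Two rows agree on {PatientID, Doctor} but differ on Age, so {PatientID, Doctor} → Age does not hold.

No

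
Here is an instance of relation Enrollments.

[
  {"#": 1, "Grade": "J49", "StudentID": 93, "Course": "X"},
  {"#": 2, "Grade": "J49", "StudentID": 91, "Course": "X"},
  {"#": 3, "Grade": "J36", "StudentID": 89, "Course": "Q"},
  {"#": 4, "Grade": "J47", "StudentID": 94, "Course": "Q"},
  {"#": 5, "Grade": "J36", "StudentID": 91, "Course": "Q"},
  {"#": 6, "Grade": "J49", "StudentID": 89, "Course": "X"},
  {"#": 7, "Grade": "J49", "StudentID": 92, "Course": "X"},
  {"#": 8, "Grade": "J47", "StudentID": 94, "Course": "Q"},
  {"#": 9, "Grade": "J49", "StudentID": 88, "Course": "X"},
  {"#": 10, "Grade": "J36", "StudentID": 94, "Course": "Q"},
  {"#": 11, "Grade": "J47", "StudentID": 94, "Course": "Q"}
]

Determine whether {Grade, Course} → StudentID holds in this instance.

(Grade=J49, Course=X): rows 1, 2, 6, 7, 9 → StudentID takes values {93, 91, 89, 92, 88} — violation
(Grade=J36, Course=Q): rows 3, 5, 10 → StudentID takes values {89, 91, 94} — violation
(Grade=J47, Course=Q): rows 4, 8, 11 → StudentID = 94, 94, 94 ✓
Two rows agree on {Grade, Course} but differ on StudentID, so {Grade, Course} → StudentID does not hold.

No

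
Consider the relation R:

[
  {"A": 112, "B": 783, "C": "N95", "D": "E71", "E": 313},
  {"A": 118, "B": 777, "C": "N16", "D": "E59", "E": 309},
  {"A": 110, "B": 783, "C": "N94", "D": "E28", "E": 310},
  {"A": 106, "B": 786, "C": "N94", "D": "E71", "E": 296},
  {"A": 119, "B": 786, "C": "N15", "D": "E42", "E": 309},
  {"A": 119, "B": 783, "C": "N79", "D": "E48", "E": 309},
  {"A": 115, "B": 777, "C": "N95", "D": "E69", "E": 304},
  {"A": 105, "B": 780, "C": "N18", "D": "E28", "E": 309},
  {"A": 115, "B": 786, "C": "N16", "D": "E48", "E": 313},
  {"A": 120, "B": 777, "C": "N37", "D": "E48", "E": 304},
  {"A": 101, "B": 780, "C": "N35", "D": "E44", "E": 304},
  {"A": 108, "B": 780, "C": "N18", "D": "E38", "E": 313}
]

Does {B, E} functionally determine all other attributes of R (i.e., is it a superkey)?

Two distinct rows share (B=777, E=304), so {B, E} does not determine every attribute — not a superkey.

No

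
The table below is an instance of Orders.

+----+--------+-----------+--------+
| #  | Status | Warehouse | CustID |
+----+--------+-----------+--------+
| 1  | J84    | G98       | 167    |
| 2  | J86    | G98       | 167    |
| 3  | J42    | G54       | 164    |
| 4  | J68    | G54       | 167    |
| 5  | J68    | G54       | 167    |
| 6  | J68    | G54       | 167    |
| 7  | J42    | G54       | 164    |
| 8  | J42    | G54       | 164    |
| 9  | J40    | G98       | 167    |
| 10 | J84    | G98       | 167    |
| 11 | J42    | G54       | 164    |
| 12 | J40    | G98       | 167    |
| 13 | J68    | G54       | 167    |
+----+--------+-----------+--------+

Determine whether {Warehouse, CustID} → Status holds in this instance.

(Warehouse=G98, CustID=167): rows 1, 2, 9, 10, 12 → Status takes values {J84, J86, J40} — violation
(Warehouse=G54, CustID=164): rows 3, 7, 8, 11 → Status = J42, J42, J42, J42 ✓
(Warehouse=G54, CustID=167): rows 4, 5, 6, 13 → Status = J68, J68, J68, J68 ✓
Two rows agree on {Warehouse, CustID} but differ on Status, so {Warehouse, CustID} → Status does not hold.

No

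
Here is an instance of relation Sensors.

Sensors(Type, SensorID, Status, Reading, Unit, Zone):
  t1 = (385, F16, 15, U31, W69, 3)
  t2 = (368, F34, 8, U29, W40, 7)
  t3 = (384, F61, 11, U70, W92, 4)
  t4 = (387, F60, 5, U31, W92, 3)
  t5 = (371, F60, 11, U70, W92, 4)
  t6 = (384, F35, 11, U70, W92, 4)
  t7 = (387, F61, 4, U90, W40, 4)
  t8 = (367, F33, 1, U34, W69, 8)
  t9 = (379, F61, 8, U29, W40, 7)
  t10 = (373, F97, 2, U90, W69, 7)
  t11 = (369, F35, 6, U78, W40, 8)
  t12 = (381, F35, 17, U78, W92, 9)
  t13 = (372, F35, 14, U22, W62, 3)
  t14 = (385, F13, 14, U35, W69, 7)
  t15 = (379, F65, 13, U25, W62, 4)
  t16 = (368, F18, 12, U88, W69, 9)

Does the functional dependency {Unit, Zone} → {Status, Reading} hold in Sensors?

(Unit=W69, Zone=3): row 1 → {Status,Reading} = (15, U31) ✓
(Unit=W40, Zone=7): rows 2, 9 → {Status,Reading} = (8, U29), (8, U29) ✓
(Unit=W92, Zone=4): rows 3, 5, 6 → {Status,Reading} = (11, U70), (11, U70), (11, U70) ✓
(Unit=W92, Zone=3): row 4 → {Status,Reading} = (5, U31) ✓
(Unit=W40, Zone=4): row 7 → {Status,Reading} = (4, U90) ✓
(Unit=W69, Zone=8): row 8 → {Status,Reading} = (1, U34) ✓
(Unit=W69, Zone=7): rows 10, 14 → {Status,Reading} takes values {(2, U90), (14, U35)} — violation
(Unit=W40, Zone=8): row 11 → {Status,Reading} = (6, U78) ✓
(Unit=W92, Zone=9): row 12 → {Status,Reading} = (17, U78) ✓
(Unit=W62, Zone=3): row 13 → {Status,Reading} = (14, U22) ✓
(Unit=W62, Zone=4): row 15 → {Status,Reading} = (13, U25) ✓
(Unit=W69, Zone=9): row 16 → {Status,Reading} = (12, U88) ✓
Two rows agree on {Unit, Zone} but differ on {Status, Reading}, so {Unit, Zone} → {Status, Reading} does not hold.

No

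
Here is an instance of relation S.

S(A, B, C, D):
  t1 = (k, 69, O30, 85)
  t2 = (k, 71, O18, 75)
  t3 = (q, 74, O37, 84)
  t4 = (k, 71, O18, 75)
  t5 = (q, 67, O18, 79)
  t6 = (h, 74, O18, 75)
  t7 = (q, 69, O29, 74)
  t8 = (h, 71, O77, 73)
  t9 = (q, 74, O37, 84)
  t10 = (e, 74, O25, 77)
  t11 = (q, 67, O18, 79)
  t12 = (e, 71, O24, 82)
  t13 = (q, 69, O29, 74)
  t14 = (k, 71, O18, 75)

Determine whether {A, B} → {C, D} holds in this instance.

(A=k, B=69): row 1 → {C,D} = (O30, 85) ✓
(A=k, B=71): rows 2, 4, 14 → {C,D} = (O18, 75), (O18, 75), (O18, 75) ✓
(A=q, B=74): rows 3, 9 → {C,D} = (O37, 84), (O37, 84) ✓
(A=q, B=67): rows 5, 11 → {C,D} = (O18, 79), (O18, 79) ✓
(A=h, B=74): row 6 → {C,D} = (O18, 75) ✓
(A=q, B=69): rows 7, 13 → {C,D} = (O29, 74), (O29, 74) ✓
(A=h, B=71): row 8 → {C,D} = (O77, 73) ✓
(A=e, B=74): row 10 → {C,D} = (O25, 77) ✓
(A=e, B=71): row 12 → {C,D} = (O24, 82) ✓
Every {A, B} value is associated with a single {C, D} value, so {A, B} → {C, D} holds.

Yes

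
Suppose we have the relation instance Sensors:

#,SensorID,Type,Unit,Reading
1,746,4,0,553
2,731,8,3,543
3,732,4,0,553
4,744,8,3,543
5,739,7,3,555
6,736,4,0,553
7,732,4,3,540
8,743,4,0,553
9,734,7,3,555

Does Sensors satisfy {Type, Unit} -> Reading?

Yes

(Type=4, Unit=0): rows 1, 3, 6, 8 → Reading = 553, 553, 553, 553 ✓
(Type=8, Unit=3): rows 2, 4 → Reading = 543, 543 ✓
(Type=7, Unit=3): rows 5, 9 → Reading = 555, 555 ✓
(Type=4, Unit=3): row 7 → Reading = 540 ✓
Every {Type, Unit} value is associated with a single Reading value, so {Type, Unit} -> Reading holds.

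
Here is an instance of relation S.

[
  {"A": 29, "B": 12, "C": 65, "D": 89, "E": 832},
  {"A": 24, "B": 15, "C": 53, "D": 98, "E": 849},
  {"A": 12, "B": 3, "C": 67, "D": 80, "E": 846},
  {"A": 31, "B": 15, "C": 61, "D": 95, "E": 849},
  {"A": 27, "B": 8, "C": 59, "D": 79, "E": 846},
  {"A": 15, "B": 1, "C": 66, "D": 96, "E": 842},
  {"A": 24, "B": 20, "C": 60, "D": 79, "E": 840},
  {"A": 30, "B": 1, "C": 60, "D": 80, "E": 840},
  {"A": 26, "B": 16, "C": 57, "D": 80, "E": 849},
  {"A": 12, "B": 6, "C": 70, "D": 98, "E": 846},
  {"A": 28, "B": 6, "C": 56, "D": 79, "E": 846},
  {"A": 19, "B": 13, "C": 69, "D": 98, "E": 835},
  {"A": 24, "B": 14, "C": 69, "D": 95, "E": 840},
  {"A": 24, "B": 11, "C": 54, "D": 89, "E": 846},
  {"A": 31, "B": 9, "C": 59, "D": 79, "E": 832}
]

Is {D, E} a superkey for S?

No

Two distinct rows share (D=79, E=846), so {D, E} does not determine every attribute — not a superkey.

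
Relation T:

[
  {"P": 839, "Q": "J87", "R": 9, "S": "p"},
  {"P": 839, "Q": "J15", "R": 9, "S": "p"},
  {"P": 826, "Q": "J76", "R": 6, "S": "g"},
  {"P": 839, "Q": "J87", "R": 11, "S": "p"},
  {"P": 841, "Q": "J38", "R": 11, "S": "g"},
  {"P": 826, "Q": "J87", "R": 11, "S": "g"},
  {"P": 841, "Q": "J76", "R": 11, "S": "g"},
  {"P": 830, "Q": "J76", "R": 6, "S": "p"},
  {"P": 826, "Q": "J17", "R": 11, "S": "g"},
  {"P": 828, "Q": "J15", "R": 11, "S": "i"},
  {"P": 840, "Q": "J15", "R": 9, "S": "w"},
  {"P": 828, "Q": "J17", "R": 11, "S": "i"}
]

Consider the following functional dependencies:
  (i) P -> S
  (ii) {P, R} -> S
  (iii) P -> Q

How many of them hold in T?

2

(i) P -> S: every LHS value maps to a single RHS value — holds.
(ii) {P, R} -> S: every LHS value maps to a single RHS value — holds.
(iii) P -> Q: P=839: 3 rows → Q takes values {J87, J15} — violation; P=826: 3 rows → Q takes values {J76, J87, J17} — violation; P=841: 2 rows → Q takes values {J38, J76} — violation; P=828: 2 rows → Q takes values {J15, J17} — violation — fails.
2 of the 3 dependencies hold.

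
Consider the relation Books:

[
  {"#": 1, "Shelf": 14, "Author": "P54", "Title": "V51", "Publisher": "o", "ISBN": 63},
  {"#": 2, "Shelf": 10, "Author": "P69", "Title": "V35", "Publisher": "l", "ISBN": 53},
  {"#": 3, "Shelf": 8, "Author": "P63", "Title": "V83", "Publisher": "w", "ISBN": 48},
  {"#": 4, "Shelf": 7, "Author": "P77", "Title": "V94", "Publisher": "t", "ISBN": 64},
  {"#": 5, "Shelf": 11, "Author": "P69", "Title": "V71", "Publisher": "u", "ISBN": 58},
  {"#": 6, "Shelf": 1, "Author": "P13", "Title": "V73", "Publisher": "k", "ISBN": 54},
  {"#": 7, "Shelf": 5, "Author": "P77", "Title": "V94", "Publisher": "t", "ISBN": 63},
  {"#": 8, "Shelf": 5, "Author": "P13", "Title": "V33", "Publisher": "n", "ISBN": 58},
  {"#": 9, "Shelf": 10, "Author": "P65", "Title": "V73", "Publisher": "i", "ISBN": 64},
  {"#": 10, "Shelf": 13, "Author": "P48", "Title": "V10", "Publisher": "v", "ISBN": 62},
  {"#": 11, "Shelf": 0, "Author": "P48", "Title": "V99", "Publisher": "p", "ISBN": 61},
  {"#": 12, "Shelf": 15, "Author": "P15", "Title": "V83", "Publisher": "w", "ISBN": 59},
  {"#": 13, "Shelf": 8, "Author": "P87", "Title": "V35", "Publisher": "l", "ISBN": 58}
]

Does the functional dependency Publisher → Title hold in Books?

Publisher=o: row 1 → Title = V51 ✓
Publisher=l: rows 2, 13 → Title = V35, V35 ✓
Publisher=w: rows 3, 12 → Title = V83, V83 ✓
Publisher=t: rows 4, 7 → Title = V94, V94 ✓
Publisher=u: row 5 → Title = V71 ✓
Publisher=k: row 6 → Title = V73 ✓
Publisher=n: row 8 → Title = V33 ✓
Publisher=i: row 9 → Title = V73 ✓
Publisher=v: row 10 → Title = V10 ✓
Publisher=p: row 11 → Title = V99 ✓
Every Publisher value is associated with a single Title value, so Publisher → Title holds.

Yes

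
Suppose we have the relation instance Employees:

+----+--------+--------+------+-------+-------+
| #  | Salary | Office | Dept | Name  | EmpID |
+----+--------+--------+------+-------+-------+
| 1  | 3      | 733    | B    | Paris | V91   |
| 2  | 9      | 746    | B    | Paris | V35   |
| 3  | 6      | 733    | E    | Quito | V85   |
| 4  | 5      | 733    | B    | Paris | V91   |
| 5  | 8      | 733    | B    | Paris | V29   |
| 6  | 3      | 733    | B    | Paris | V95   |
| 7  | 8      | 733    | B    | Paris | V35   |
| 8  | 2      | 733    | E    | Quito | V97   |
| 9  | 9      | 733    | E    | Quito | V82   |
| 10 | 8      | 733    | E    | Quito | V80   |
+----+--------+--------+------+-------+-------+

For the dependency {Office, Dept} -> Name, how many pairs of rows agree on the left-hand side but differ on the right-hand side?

(Office=733, Dept=B): all 5 rows agree on Name — 0 pairs.
(Office=733, Dept=E): all 4 rows agree on Name — 0 pairs.

0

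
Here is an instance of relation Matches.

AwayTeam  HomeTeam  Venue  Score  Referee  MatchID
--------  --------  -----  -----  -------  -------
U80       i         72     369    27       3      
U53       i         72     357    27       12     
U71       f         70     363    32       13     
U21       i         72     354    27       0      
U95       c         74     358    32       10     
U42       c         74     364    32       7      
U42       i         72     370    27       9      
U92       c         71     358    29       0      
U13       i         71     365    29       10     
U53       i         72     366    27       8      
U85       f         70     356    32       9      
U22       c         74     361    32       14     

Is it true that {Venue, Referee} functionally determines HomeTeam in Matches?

No

(Venue=72, Referee=27): 5 rows → HomeTeam = i, i, i, i, i ✓
(Venue=70, Referee=32): 2 rows → HomeTeam = f, f ✓
(Venue=74, Referee=32): 3 rows → HomeTeam = c, c, c ✓
(Venue=71, Referee=29): 2 rows → HomeTeam takes values {c, i} — violation
Two rows agree on {Venue, Referee} but differ on HomeTeam, so {Venue, Referee} → HomeTeam does not hold.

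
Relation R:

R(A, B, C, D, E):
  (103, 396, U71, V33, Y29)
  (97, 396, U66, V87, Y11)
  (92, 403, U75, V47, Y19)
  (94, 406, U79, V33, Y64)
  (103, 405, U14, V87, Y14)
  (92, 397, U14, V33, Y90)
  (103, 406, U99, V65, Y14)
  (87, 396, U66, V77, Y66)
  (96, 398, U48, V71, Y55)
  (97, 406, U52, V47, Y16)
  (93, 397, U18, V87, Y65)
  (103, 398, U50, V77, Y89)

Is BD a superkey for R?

All 12 rows have distinct BD values, so BD → (all attributes) holds and BD is a superkey.

Yes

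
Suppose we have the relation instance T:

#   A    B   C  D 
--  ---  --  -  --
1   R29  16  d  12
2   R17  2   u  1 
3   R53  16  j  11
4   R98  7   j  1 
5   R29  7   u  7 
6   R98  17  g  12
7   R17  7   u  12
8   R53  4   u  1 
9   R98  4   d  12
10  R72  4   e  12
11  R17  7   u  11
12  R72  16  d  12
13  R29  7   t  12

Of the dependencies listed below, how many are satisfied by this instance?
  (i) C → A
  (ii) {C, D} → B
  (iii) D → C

0

(i) C → A: C=d: rows 1, 9, 12 → A takes values {R29, R98, R72} — violation; C=u: rows 2, 5, 7, 8, 11 → A takes values {R17, R29, R53} — violation; C=j: rows 3, 4 → A takes values {R53, R98} — violation — fails.
(ii) {C, D} → B: (C=d, D=12): rows 1, 9, 12 → B takes values {16, 4} — violation; (C=u, D=1): rows 2, 8 → B takes values {2, 4} — violation — fails.
(iii) D → C: D=12: rows 1, 6, 7, 9, 10, 12, 13 → C takes values {d, g, u, e, t} — violation; D=1: rows 2, 4, 8 → C takes values {u, j} — violation; D=11: rows 3, 11 → C takes values {j, u} — violation — fails.
None of the 3 dependencies hold.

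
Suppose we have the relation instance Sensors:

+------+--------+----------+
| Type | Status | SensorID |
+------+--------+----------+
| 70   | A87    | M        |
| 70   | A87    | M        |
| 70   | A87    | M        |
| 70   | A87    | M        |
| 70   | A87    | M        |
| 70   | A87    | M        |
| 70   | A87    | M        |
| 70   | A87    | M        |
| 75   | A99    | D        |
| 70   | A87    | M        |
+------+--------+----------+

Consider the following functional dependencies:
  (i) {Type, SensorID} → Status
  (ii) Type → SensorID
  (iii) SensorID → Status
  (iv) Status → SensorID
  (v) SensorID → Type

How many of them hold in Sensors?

5

(i) {Type, SensorID} → Status: every LHS value maps to a single RHS value — holds.
(ii) Type → SensorID: every LHS value maps to a single RHS value — holds.
(iii) SensorID → Status: every LHS value maps to a single RHS value — holds.
(iv) Status → SensorID: every LHS value maps to a single RHS value — holds.
(v) SensorID → Type: every LHS value maps to a single RHS value — holds.
5 of the 5 dependencies hold.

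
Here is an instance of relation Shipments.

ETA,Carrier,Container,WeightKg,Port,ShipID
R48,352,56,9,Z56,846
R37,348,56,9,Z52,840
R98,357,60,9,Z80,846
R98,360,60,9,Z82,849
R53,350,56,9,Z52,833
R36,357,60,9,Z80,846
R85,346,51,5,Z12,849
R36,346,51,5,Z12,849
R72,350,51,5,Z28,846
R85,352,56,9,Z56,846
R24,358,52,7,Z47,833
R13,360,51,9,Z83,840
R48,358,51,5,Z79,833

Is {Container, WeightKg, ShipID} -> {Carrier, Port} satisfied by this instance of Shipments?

Yes

(Container=56, WeightKg=9, ShipID=846): 2 rows → {Carrier,Port} = (352, Z56), (352, Z56) ✓
(Container=56, WeightKg=9, ShipID=840): 1 row → {Carrier,Port} = (348, Z52) ✓
(Container=60, WeightKg=9, ShipID=846): 2 rows → {Carrier,Port} = (357, Z80), (357, Z80) ✓
(Container=60, WeightKg=9, ShipID=849): 1 row → {Carrier,Port} = (360, Z82) ✓
(Container=56, WeightKg=9, ShipID=833): 1 row → {Carrier,Port} = (350, Z52) ✓
(Container=51, WeightKg=5, ShipID=849): 2 rows → {Carrier,Port} = (346, Z12), (346, Z12) ✓
(Container=51, WeightKg=5, ShipID=846): 1 row → {Carrier,Port} = (350, Z28) ✓
(Container=52, WeightKg=7, ShipID=833): 1 row → {Carrier,Port} = (358, Z47) ✓
(Container=51, WeightKg=9, ShipID=840): 1 row → {Carrier,Port} = (360, Z83) ✓
(Container=51, WeightKg=5, ShipID=833): 1 row → {Carrier,Port} = (358, Z79) ✓
Every {Container, WeightKg, ShipID} value is associated with a single {Carrier, Port} value, so {Container, WeightKg, ShipID} -> {Carrier, Port} holds.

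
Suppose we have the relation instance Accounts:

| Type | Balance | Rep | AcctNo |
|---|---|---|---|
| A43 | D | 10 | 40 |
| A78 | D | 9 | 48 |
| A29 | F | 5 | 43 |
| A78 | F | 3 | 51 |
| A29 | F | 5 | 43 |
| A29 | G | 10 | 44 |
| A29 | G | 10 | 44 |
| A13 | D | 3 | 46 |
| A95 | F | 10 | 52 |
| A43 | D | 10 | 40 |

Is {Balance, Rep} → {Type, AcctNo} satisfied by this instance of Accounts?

Yes

(Balance=D, Rep=10): 2 rows → {Type,AcctNo} = (A43, 40), (A43, 40) ✓
(Balance=D, Rep=9): 1 row → {Type,AcctNo} = (A78, 48) ✓
(Balance=F, Rep=5): 2 rows → {Type,AcctNo} = (A29, 43), (A29, 43) ✓
(Balance=F, Rep=3): 1 row → {Type,AcctNo} = (A78, 51) ✓
(Balance=G, Rep=10): 2 rows → {Type,AcctNo} = (A29, 44), (A29, 44) ✓
(Balance=D, Rep=3): 1 row → {Type,AcctNo} = (A13, 46) ✓
(Balance=F, Rep=10): 1 row → {Type,AcctNo} = (A95, 52) ✓
Every {Balance, Rep} value is associated with a single {Type, AcctNo} value, so {Balance, Rep} → {Type, AcctNo} holds.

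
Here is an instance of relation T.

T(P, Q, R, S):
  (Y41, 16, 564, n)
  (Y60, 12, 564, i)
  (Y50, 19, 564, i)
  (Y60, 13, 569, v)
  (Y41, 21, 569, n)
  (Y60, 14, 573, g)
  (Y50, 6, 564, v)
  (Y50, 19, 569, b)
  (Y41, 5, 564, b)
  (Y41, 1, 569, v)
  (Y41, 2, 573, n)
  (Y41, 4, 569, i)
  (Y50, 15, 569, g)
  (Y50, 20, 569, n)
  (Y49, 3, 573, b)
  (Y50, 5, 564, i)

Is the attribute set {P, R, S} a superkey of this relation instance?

Two distinct rows share (P=Y50, R=564, S=i), so {P, R, S} does not determine every attribute — not a superkey.

No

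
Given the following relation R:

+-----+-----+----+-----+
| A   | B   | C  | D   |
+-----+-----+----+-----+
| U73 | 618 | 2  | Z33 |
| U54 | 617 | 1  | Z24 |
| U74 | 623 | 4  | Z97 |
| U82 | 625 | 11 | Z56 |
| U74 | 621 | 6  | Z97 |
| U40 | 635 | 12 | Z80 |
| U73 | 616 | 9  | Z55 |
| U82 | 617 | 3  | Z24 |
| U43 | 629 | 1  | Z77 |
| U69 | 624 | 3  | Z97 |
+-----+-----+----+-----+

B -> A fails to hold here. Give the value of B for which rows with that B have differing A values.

B=618: 1 row → A = U73 ✓
B=617: 2 rows → A takes values {U54, U82} — violation
B=623: 1 row → A = U74 ✓
B=625: 1 row → A = U82 ✓
B=621: 1 row → A = U74 ✓
B=635: 1 row → A = U40 ✓
B=616: 1 row → A = U73 ✓
B=629: 1 row → A = U43 ✓
B=624: 1 row → A = U69 ✓
The only B value with inconsistent A is B=617.

617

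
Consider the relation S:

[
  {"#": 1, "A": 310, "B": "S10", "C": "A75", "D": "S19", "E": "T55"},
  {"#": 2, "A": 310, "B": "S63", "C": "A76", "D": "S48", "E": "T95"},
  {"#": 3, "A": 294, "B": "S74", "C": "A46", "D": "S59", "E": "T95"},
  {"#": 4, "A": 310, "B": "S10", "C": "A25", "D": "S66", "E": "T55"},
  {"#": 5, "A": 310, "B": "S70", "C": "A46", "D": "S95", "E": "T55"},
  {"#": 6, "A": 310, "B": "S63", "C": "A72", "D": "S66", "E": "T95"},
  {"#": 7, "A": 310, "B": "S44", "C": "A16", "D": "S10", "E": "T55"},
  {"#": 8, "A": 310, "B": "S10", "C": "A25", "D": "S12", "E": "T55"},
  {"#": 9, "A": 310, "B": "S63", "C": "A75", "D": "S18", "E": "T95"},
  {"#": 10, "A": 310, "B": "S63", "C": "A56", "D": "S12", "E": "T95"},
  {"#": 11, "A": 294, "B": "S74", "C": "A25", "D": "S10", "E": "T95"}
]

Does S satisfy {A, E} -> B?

No

(A=310, E=T55): rows 1, 4, 5, 7, 8 → B takes values {S10, S70, S44} — violation
(A=310, E=T95): rows 2, 6, 9, 10 → B = S63, S63, S63, S63 ✓
(A=294, E=T95): rows 3, 11 → B = S74, S74 ✓
Two rows agree on {A, E} but differ on B, so {A, E} -> B does not hold.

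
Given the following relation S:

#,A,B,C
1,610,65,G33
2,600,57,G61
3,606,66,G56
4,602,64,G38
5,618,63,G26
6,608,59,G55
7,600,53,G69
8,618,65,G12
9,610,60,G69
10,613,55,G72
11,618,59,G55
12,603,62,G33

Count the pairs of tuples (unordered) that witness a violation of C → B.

2

C=G33: violating pairs (1,12) — 1 pair.
C=G55: all 2 rows agree on B — 0 pairs.
C=G69: violating pairs (7,9) — 1 pair.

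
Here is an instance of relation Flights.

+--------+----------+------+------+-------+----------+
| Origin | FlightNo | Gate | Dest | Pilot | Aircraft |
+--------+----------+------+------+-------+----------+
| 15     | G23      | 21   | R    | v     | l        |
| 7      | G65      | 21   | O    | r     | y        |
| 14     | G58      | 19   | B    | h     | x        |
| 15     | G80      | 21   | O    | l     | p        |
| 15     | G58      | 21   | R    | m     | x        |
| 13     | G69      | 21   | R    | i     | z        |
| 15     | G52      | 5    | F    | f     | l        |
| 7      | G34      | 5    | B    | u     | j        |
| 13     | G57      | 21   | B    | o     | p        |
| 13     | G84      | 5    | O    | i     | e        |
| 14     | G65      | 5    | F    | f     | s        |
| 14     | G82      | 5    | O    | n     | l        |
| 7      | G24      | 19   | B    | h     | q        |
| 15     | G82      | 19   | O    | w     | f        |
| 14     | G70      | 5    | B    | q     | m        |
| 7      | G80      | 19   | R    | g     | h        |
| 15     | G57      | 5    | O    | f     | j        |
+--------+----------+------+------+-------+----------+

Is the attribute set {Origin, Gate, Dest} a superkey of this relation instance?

Two distinct rows share (Origin=15, Gate=21, Dest=R), so {Origin, Gate, Dest} does not determine every attribute — not a superkey.

No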